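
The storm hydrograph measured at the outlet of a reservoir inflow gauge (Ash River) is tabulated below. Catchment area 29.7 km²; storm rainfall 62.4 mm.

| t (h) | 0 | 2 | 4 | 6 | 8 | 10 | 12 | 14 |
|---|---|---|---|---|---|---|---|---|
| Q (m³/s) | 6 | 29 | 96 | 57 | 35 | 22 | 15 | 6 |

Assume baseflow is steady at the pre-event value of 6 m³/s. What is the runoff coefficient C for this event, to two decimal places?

ΣQ_DR = 218.0 m³/s; V = ΣQ_DR·Δt = 1.570 × 10^6 m³.
Runoff depth d = V / A = 52.85 mm.
C = d / P = 52.85 / 62.4 = 0.85.

C ≈ 0.85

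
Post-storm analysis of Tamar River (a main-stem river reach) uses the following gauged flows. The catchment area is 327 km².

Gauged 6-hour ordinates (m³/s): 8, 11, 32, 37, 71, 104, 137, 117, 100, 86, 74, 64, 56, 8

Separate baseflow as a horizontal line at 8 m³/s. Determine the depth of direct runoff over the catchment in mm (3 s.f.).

Direct runoff: 0.0, 3.0, 24.0, 29.0, 63.0, 96.0, 129.0, 109.0, 92.0, 78.0, 66.0, 56.0, 48.0, 0.0 m³/s; ΣQ_DR = 793.0 m³/s.
V = ΣQ_DR · Δt = 793.0 × 21600 s = 1.713 × 10^7 m³.
Over A = 327 km², depth = V / A = 52.4 mm.

d ≈ 52.4 mm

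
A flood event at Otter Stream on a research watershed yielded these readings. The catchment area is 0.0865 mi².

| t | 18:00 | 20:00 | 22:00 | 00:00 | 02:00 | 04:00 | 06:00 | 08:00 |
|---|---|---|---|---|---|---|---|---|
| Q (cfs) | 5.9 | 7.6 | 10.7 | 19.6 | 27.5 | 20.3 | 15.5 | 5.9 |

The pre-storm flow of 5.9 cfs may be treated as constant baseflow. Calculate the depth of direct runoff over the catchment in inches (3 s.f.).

d ≈ 2.36 in

Direct runoff: 0.0, 1.7, 4.8, 13.7, 21.6, 14.4, 9.6, 0.0 cfs; ΣQ_DR = 65.80 cfs.
V = ΣQ_DR · Δt = 65.80 × 7200 s = 4.738 × 10^5 ft³.
Over A = 0.0865 mi², depth = V / A = 2.36 in.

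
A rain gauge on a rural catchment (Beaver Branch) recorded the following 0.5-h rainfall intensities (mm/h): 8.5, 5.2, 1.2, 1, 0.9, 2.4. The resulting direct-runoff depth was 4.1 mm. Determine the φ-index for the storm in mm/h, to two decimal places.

φ ≈ 2.75 mm/h

Only the 2 blocks with intensity above φ contribute runoff: 8.5, 5.2 mm/h.
Σ(I−φ)·Δt = d  ⇒  (8.5+5.2 − 2φ)·0.5 = 4.1
φ = (13.70 − 4.1/0.5) / 2 = 2.75 mm/h.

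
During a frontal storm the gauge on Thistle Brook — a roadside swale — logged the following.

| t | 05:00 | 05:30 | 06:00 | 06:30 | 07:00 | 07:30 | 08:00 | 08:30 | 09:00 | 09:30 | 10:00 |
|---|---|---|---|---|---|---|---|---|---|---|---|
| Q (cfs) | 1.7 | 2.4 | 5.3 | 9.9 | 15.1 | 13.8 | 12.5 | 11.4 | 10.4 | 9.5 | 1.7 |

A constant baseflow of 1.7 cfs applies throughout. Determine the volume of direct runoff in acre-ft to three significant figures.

V ≈ 3.10 acre-ft

Direct-runoff ordinates (Q − Q_b): 0.0, 0.7, 3.6, 8.2, 13.4, 12.1, 10.8, 9.7, 8.7, 7.8, 0.0 cfs.
ΣQ_DR = 75.00 cfs.
With Δt = 0.5 h = 1800 s, V = ΣQ_DR · Δt = 75.00 × 1800 = 1.35 × 10^5 ft³ = 3.10 acre-ft.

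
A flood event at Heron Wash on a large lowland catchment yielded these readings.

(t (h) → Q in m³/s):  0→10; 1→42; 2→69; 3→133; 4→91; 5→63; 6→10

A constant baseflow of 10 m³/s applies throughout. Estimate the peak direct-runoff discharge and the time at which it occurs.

Subtracting baseflow gives direct-runoff ordinates: 0.0, 32.0, 59.0, 123.0, 81.0, 53.0, 0.0 m³/s.
The maximum is 123.0 m³/s, occurring at the reading for t = 3 h.

Q_p = 123.0 m³/s at t = 3 h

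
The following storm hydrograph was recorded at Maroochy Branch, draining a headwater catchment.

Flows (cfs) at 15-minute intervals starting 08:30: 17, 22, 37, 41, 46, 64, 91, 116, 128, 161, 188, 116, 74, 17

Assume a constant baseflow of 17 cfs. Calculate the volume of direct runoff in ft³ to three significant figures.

V ≈ 7.92 × 10^5 ft³

Direct-runoff ordinates (Q − Q_b): 0.0, 5.0, 20.0, 24.0, 29.0, 47.0, 74.0, 99.0, 111.0, 144.0, 171.0, 99.0, 57.0, 0.0 cfs.
ΣQ_DR = 880.0 cfs.
With Δt = 0.25 h = 900 s, V = ΣQ_DR · Δt = 880.0 × 900 = 7.92 × 10^5 ft³.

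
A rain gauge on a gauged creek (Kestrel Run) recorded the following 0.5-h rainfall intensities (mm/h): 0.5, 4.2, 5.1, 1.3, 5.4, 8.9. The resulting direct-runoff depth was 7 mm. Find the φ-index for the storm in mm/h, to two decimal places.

Only the 4 blocks with intensity above φ contribute runoff: 4.2, 5.1, 5.4, 8.9 mm/h.
Σ(I−φ)·Δt = d  ⇒  (4.2+5.1+5.4+8.9 − 4φ)·0.5 = 7
φ = (23.60 − 7/0.5) / 4 = 2.40 mm/h.

φ ≈ 2.40 mm/h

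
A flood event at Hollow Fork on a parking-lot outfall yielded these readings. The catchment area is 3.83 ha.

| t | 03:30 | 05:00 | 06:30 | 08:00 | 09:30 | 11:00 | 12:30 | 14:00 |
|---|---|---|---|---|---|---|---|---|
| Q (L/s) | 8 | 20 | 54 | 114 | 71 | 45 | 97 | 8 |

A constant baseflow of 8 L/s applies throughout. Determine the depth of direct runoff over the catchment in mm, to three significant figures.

d ≈ 49.8 mm

Direct runoff: 0.0, 12.0, 46.0, 106.0, 63.0, 37.0, 89.0, 0.0 L/s; ΣQ_DR = 353.0 L/s.
V = ΣQ_DR · Δt = 353.0 × 5400 s = 1.906 × 10^6 L.
Over A = 3.83 ha, depth = V / A = 49.8 mm.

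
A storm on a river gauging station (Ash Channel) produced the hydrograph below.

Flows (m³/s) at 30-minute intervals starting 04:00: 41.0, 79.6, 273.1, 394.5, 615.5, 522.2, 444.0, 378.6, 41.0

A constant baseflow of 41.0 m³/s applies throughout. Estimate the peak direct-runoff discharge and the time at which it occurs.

Subtracting baseflow gives direct-runoff ordinates: 0.0, 38.6, 232.1, 353.5, 574.5, 481.2, 403.0, 337.6, 0.0 m³/s.
The maximum is 574.5 m³/s, occurring at the reading for t = 06:00.

Q_p = 574.5 m³/s at t = 06:00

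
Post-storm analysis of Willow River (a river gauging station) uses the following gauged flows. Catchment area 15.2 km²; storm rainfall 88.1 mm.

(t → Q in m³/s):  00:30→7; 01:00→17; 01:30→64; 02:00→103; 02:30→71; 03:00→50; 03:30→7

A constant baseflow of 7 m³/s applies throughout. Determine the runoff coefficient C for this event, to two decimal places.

ΣQ_DR = 270.0 m³/s; V = ΣQ_DR·Δt = 4.860 × 10^5 m³.
Runoff depth d = V / A = 31.97 mm.
C = d / P = 31.97 / 88.1 = 0.36.

C ≈ 0.36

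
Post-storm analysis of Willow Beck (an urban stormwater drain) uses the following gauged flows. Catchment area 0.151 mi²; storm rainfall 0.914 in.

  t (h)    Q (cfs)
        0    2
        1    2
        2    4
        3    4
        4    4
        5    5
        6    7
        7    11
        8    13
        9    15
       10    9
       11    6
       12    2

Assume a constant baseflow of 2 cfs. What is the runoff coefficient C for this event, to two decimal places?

ΣQ_DR = 58.00 cfs; V = ΣQ_DR·Δt = 2.088 × 10^5 ft³.
Runoff depth d = V / A = 0.5952 in.
C = d / P = 0.5952 / 0.914 = 0.65.

C ≈ 0.65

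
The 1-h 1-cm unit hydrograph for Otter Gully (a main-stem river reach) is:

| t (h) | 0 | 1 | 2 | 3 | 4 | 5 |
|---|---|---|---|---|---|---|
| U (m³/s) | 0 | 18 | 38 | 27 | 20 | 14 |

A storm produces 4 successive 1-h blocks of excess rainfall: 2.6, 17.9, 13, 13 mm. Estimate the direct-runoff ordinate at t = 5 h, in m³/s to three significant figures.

Q ≈ 124 m³/s

By discrete convolution, Q_j = Σ (P_i / 10 mm) · U_{j−i}.
At t = 5 h (j=5): Q = (2.6/10)·14 + (17.9/10)·20 + (13/10)·27 + (13/10)·38 = 124 m³/s.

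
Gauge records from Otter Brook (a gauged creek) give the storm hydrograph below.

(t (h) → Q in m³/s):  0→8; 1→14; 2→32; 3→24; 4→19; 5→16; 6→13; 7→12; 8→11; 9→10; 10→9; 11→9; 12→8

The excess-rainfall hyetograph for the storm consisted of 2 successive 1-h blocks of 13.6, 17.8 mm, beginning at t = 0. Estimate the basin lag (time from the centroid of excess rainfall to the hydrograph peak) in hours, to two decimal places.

t_L ≈ 0.93 h

Centroid of excess rainfall: t_c = Σ P_i·t̄_i / ΣP_i = 1.0669 h (block centres at 0.5, 1.5 h).
Hydrograph peak occurs at t = 2 h, so basin lag t_L = 2 − 1.0669 = 0.93 h.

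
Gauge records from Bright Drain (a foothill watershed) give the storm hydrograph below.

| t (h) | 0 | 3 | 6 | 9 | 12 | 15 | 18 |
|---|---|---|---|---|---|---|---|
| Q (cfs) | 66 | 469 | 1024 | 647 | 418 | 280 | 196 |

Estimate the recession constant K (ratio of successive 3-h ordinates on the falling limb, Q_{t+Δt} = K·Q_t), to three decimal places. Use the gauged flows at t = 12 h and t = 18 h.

K ≈ 0.685

Using the recession-limb readings at t = 12 h and t = 18 h: Q falls from 418 to 196 cfs over 2 intervals.
K = (Q₂/Q₁)^(1/2) = (196/418)^(1/2) = 0.685.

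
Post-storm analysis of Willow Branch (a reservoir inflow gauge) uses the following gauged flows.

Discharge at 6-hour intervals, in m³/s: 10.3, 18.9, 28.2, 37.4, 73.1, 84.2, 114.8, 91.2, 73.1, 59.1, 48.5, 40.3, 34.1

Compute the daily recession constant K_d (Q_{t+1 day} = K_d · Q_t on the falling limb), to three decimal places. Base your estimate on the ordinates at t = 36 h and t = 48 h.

K_d ≈ 0.405

Between t = 36 h and t = 48 h the flow falls from 114.8 to 73.1 m³/s over 2×6 h = 12 h.
Per-interval ratio K = (73.1/114.8)^(1/2) = 0.7980; K_d = K^(24/6) = 0.405.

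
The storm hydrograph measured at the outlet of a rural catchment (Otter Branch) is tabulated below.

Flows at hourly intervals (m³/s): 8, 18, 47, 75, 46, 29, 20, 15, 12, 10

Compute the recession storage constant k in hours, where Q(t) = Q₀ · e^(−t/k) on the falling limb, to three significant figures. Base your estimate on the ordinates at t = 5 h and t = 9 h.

k ≈ 3.76 h

On the falling limb, Q drops from 29 to 10 m³/s between t = 5 h and t = 9 h (Δt = 4 h).
k = −Δt / ln(Q₂/Q₁) = −4 / ln(10/29) = 3.76 h.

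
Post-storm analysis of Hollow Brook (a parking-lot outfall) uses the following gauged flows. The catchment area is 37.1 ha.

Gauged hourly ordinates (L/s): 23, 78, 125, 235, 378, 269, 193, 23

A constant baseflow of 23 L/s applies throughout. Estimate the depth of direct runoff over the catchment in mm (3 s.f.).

d ≈ 11.1 mm

Direct runoff: 0.0, 55.0, 102.0, 212.0, 355.0, 246.0, 170.0, 0.0 L/s; ΣQ_DR = 1140 L/s.
V = ΣQ_DR · Δt = 1140 × 3600 s = 4.104 × 10^6 L.
Over A = 37.1 ha, depth = V / A = 11.1 mm.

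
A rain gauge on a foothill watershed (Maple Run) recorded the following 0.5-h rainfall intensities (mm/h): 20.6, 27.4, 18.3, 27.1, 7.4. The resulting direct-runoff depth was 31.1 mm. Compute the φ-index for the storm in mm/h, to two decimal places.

φ ≈ 7.80 mm/h

Only the 4 blocks with intensity above φ contribute runoff: 20.6, 27.4, 18.3, 27.1 mm/h.
Σ(I−φ)·Δt = d  ⇒  (20.6+27.4+18.3+27.1 − 4φ)·0.5 = 31.1
φ = (93.40 − 31.1/0.5) / 4 = 7.80 mm/h.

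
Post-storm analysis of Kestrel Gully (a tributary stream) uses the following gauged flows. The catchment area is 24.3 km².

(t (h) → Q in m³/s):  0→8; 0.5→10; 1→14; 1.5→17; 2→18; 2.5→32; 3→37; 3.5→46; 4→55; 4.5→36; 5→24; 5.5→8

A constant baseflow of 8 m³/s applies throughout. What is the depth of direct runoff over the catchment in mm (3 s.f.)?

d ≈ 15.5 mm

Direct runoff: 0.0, 2.0, 6.0, 9.0, 10.0, 24.0, 29.0, 38.0, 47.0, 28.0, 16.0, 0.0 m³/s; ΣQ_DR = 209.0 m³/s.
V = ΣQ_DR · Δt = 209.0 × 1800 s = 3.762 × 10^5 m³.
Over A = 24.3 km², depth = V / A = 15.5 mm.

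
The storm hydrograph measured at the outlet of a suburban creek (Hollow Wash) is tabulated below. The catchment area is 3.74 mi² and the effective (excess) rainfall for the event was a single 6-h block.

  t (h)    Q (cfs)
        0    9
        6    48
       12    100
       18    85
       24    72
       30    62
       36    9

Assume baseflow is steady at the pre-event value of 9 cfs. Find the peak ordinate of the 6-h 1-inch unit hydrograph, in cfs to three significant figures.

Direct runoff: 0.0, 39.0, 91.0, 76.0, 63.0, 53.0, 0.0 cfs; ΣQ_DR = 322.0 cfs, peak = 91.0 cfs.
Runoff depth d = ΣQ_DR·Δt / A = 322.0 × 21600 / (3.74 mi²) = 0.8005 in.
The 1-inch UH is the DRH scaled by (1 in)/d, so U_p = 91.0 × 1/0.8005 = 114 cfs.

U_p ≈ 114 cfs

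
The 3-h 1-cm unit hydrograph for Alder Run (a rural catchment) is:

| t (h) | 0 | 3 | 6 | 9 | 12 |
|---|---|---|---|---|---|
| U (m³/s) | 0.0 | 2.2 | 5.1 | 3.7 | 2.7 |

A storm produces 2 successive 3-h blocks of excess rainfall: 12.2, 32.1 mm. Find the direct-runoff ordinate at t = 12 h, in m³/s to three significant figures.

Q ≈ 15.2 m³/s

By discrete convolution, Q_j = Σ (P_i / 10 mm) · U_{j−i}.
At t = 12 h (j=4): Q = (12.2/10)·2.7 + (32.1/10)·3.7 = 15.2 m³/s.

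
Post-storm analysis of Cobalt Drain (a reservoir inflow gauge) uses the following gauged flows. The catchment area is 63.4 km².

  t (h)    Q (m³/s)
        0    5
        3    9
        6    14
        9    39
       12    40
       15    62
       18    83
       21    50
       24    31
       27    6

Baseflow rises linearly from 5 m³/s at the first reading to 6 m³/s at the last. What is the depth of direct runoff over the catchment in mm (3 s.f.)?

Direct runoff: 0.00, 3.89, 8.78, 33.67, 34.56, 56.44, 77.33, 44.22, 25.11, 0.00 m³/s; ΣQ_DR = 284.0 m³/s.
V = ΣQ_DR · Δt = 284.0 × 10800 s = 3.067 × 10^6 m³.
Over A = 63.4 km², depth = V / A = 48.4 mm.

d ≈ 48.4 mm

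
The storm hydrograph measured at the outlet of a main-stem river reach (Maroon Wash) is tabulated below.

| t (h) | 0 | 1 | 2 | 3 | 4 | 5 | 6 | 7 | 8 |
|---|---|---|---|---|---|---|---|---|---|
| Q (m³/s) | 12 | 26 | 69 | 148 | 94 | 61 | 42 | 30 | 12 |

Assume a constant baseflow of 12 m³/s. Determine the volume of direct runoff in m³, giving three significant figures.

V ≈ 1.39 × 10^6 m³

Direct-runoff ordinates (Q − Q_b): 0.0, 14.0, 57.0, 136.0, 82.0, 49.0, 30.0, 18.0, 0.0 m³/s.
ΣQ_DR = 386.0 m³/s.
With Δt = 1 h = 3600 s, V = ΣQ_DR · Δt = 386.0 × 3600 = 1.39 × 10^6 m³.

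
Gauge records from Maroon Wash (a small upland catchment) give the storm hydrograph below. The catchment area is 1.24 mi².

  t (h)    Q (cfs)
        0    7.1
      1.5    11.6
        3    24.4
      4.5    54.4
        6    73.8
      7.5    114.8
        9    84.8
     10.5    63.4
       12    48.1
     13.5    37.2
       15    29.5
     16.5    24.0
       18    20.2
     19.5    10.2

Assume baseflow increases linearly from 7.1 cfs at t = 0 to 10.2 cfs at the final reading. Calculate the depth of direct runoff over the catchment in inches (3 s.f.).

Direct runoff: 0.00, 4.26, 16.82, 46.58, 65.75, 106.51, 76.27, 54.63, 39.09, 27.95, 20.02, 14.28, 10.24, 0.00 cfs; ΣQ_DR = 482.4 cfs.
V = ΣQ_DR · Δt = 482.4 × 5400 s = 2.605 × 10^6 ft³.
Over A = 1.24 mi², depth = V / A = 0.904 in.

d ≈ 0.904 in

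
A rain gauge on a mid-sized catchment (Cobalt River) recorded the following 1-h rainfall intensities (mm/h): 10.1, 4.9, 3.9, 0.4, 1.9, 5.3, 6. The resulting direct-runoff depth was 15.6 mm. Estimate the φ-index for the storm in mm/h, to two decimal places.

φ ≈ 2.92 mm/h

Only the 5 blocks with intensity above φ contribute runoff: 10.1, 4.9, 3.9, 5.3, 6 mm/h.
Σ(I−φ)·Δt = d  ⇒  (10.1+4.9+3.9+5.3+6 − 5φ)·1 = 15.6
φ = (30.20 − 15.6/1) / 5 = 2.92 mm/h.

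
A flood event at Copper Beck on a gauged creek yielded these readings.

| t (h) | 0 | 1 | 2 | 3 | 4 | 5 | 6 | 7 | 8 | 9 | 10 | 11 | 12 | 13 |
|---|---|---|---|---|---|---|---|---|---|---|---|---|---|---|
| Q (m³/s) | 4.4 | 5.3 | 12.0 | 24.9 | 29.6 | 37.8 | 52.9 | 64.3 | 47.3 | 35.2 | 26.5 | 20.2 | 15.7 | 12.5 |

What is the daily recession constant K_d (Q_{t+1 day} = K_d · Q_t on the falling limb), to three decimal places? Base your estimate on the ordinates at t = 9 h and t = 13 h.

K_d ≈ 0.002

Between t = 9 h and t = 13 h the flow falls from 35.2 to 12.5 m³/s over 4×1 h = 4 h.
Per-interval ratio K = (12.5/35.2)^(1/4) = 0.7720; K_d = K^(24/1) = 0.002.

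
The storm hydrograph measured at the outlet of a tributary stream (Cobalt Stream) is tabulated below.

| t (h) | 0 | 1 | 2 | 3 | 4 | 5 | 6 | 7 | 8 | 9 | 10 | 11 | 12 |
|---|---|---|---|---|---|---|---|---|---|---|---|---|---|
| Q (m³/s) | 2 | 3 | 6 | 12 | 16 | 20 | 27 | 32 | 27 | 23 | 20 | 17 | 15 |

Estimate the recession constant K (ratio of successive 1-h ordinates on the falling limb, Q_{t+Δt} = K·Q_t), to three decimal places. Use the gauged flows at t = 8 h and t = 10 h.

K ≈ 0.861

Using the recession-limb readings at t = 8 h and t = 10 h: Q falls from 27 to 20 m³/s over 2 intervals.
K = (Q₂/Q₁)^(1/2) = (20/27)^(1/2) = 0.861.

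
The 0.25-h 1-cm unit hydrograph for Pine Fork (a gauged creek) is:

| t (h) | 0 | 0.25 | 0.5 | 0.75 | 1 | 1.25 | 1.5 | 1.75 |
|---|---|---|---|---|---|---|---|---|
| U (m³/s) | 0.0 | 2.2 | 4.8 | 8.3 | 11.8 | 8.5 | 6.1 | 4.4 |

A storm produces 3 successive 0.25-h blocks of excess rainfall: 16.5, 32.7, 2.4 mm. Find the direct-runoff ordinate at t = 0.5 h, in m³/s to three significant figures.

By discrete convolution, Q_j = Σ (P_i / 10 mm) · U_{j−i}.
At t = 0.5 h (j=2): Q = (16.5/10)·4.8 + (32.7/10)·2.2 + (2.4/10)·0.0 = 15.1 m³/s.

Q ≈ 15.1 m³/s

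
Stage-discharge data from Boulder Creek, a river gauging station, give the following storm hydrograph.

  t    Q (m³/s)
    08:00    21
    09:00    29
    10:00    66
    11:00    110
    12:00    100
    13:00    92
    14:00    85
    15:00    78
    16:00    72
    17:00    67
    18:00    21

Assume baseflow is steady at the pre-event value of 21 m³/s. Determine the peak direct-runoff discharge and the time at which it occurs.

Subtracting baseflow gives direct-runoff ordinates: 0.0, 8.0, 45.0, 89.0, 79.0, 71.0, 64.0, 57.0, 51.0, 46.0, 0.0 m³/s.
The maximum is 89.0 m³/s, occurring at the reading for t = 11:00.

Q_p = 89.0 m³/s at t = 11:00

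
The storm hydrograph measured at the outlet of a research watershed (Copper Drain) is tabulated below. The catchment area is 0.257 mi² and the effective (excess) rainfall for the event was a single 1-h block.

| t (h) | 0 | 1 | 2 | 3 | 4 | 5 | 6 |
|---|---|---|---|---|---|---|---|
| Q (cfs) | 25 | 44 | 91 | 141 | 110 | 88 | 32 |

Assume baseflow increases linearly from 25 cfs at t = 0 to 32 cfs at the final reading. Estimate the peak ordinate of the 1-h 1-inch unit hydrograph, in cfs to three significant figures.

Direct runoff: 0.00, 17.83, 63.67, 112.50, 80.33, 57.17, 0.00 cfs; ΣQ_DR = 331.5 cfs, peak = 112.50 cfs.
Runoff depth d = ΣQ_DR·Δt / A = 331.5 × 3600 / (0.257 mi²) = 1.999 in.
The 1-inch UH is the DRH scaled by (1 in)/d, so U_p = 112.50 × 1/1.999 = 56.3 cfs.

U_p ≈ 56.3 cfs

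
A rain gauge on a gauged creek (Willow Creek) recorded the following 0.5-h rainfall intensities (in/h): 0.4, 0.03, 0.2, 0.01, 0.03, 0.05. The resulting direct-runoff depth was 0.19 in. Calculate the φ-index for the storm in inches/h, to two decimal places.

Only the 2 blocks with intensity above φ contribute runoff: 0.4, 0.2 in/h.
Σ(I−φ)·Δt = d  ⇒  (0.4+0.2 − 2φ)·0.5 = 0.19
φ = (0.6000 − 0.19/0.5) / 2 = 0.11 in/h.

φ ≈ 0.11 in/h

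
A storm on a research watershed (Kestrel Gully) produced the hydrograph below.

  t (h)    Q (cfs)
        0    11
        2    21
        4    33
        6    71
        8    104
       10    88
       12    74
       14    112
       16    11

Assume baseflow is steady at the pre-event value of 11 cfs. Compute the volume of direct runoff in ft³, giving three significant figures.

Direct-runoff ordinates (Q − Q_b): 0.0, 10.0, 22.0, 60.0, 93.0, 77.0, 63.0, 101.0, 0.0 cfs.
ΣQ_DR = 426.0 cfs.
With Δt = 2 h = 7200 s, V = ΣQ_DR · Δt = 426.0 × 7200 = 3.07 × 10^6 ft³.

V ≈ 3.07 × 10^6 ft³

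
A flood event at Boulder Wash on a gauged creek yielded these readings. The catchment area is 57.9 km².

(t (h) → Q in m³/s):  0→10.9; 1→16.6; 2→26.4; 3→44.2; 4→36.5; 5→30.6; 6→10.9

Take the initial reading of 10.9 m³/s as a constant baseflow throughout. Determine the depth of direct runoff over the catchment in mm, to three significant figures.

Direct runoff: 0.0, 5.7, 15.5, 33.3, 25.6, 19.7, 0.0 m³/s; ΣQ_DR = 99.80 m³/s.
V = ΣQ_DR · Δt = 99.80 × 3600 s = 3.593 × 10^5 m³.
Over A = 57.9 km², depth = V / A = 6.21 mm.

d ≈ 6.21 mm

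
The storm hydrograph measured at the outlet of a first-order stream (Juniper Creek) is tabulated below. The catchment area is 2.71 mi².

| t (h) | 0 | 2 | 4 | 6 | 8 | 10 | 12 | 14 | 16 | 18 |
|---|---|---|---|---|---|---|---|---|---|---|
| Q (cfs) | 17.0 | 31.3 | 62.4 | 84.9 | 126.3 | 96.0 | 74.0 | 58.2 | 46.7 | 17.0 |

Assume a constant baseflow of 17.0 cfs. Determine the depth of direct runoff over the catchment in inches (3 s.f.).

Direct runoff: 0.0, 14.3, 45.4, 67.9, 109.3, 79.0, 57.0, 41.2, 29.7, 0.0 cfs; ΣQ_DR = 443.8 cfs.
V = ΣQ_DR · Δt = 443.8 × 7200 s = 3.195 × 10^6 ft³.
Over A = 2.71 mi², depth = V / A = 0.508 in.

d ≈ 0.508 in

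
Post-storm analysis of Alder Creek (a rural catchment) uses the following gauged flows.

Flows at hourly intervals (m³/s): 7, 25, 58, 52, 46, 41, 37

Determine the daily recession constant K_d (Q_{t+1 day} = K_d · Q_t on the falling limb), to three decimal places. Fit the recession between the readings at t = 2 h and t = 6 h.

K_d ≈ 0.067

Between t = 2 h and t = 6 h the flow falls from 58 to 37 m³/s over 4×1 h = 4 h.
Per-interval ratio K = (37/58)^(1/4) = 0.8937; K_d = K^(24/1) = 0.067.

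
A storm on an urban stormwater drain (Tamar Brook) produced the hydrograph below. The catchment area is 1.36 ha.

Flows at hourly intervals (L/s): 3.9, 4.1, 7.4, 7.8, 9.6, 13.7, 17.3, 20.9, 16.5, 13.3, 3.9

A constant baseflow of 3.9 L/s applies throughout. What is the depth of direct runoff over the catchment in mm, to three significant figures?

d ≈ 20.0 mm

Direct runoff: 0.0, 0.2, 3.5, 3.9, 5.7, 9.8, 13.4, 17.0, 12.6, 9.4, 0.0 L/s; ΣQ_DR = 75.50 L/s.
V = ΣQ_DR · Δt = 75.50 × 3600 s = 2.718 × 10^5 L.
Over A = 1.36 ha, depth = V / A = 20.0 mm.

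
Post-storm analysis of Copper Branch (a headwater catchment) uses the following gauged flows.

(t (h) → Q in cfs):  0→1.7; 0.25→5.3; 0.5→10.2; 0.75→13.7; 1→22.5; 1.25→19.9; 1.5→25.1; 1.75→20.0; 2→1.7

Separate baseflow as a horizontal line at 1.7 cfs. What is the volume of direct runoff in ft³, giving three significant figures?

V ≈ 94300 ft³

Direct-runoff ordinates (Q − Q_b): 0.0, 3.6, 8.5, 12.0, 20.8, 18.2, 23.4, 18.3, 0.0 cfs.
ΣQ_DR = 104.8 cfs.
With Δt = 0.25 h = 900 s, V = ΣQ_DR · Δt = 104.8 × 900 = 94300 ft³.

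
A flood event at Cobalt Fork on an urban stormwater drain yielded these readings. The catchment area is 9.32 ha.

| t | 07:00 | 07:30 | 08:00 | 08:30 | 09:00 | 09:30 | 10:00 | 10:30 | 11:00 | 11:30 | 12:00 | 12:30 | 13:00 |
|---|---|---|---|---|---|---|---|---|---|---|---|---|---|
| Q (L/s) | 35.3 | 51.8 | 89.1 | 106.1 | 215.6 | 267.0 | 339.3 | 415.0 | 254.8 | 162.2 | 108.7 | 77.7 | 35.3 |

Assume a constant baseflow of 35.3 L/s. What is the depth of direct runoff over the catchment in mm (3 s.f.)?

d ≈ 32.8 mm

Direct runoff: 0.0, 16.5, 53.8, 70.8, 180.3, 231.7, 304.0, 379.7, 219.5, 126.9, 73.4, 42.4, 0.0 L/s; ΣQ_DR = 1699 L/s.
V = ΣQ_DR · Δt = 1699 × 1800 s = 3.058 × 10^6 L.
Over A = 9.32 ha, depth = V / A = 32.8 mm.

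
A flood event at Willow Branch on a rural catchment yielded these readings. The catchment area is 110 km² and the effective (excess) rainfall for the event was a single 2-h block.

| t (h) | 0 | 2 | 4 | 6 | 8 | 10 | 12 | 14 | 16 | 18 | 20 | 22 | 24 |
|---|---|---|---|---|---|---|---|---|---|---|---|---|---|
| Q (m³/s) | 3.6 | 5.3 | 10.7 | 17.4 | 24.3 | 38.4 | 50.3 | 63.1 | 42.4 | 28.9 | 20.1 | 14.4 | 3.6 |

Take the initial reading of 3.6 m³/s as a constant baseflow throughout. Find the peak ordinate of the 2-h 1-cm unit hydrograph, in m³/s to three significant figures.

Direct runoff: 0.0, 1.7, 7.1, 13.8, 20.7, 34.8, 46.7, 59.5, 38.8, 25.3, 16.5, 10.8, 0.0 m³/s; ΣQ_DR = 275.7 m³/s, peak = 59.5 m³/s.
Runoff depth d = ΣQ_DR·Δt / A = 275.7 × 7200 / (110 km²) = 18.05 mm.
The 1-cm UH is the DRH scaled by (10 mm)/d, so U_p = 59.5 × 10/18.05 = 33.0 m³/s.

U_p ≈ 33.0 m³/s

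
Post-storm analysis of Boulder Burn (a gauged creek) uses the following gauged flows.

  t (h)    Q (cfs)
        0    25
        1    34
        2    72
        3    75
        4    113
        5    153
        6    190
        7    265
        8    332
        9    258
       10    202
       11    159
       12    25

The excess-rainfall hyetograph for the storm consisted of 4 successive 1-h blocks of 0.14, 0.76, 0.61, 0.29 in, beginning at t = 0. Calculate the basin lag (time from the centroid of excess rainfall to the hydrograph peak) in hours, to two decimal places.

t_L ≈ 5.92 h

Centroid of excess rainfall: t_c = Σ P_i·t̄_i / ΣP_i = 2.0833 h (block centres at 0.5, 1.5, 2.5, 3.5 h).
Hydrograph peak occurs at t = 8 h, so basin lag t_L = 8 − 2.0833 = 5.92 h.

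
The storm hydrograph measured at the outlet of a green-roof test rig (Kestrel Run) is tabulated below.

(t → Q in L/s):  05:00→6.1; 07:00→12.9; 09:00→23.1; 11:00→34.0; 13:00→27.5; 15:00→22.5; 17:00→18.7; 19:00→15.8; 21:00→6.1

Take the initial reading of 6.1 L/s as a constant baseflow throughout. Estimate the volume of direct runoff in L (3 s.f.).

V ≈ 8.05 × 10^5 L

Direct-runoff ordinates (Q − Q_b): 0.0, 6.8, 17.0, 27.9, 21.4, 16.4, 12.6, 9.7, 0.0 L/s.
ΣQ_DR = 111.8 L/s.
With Δt = 2 h = 7200 s, V = ΣQ_DR · Δt = 111.8 × 7200 = 8.05 × 10^5 L.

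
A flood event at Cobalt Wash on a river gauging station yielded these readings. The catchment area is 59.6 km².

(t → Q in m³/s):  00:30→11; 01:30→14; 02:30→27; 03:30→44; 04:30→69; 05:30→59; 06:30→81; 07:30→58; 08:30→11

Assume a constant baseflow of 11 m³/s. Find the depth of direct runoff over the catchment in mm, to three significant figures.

Direct runoff: 0.0, 3.0, 16.0, 33.0, 58.0, 48.0, 70.0, 47.0, 0.0 m³/s; ΣQ_DR = 275.0 m³/s.
V = ΣQ_DR · Δt = 275.0 × 3600 s = 9.900 × 10^5 m³.
Over A = 59.6 km², depth = V / A = 16.6 mm.

d ≈ 16.6 mm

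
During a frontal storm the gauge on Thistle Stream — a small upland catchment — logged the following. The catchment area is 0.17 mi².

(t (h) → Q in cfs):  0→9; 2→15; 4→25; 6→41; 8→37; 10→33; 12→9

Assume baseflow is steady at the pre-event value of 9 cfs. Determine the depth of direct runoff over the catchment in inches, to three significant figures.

Direct runoff: 0.0, 6.0, 16.0, 32.0, 28.0, 24.0, 0.0 cfs; ΣQ_DR = 106.0 cfs.
V = ΣQ_DR · Δt = 106.0 × 7200 s = 7.632 × 10^5 ft³.
Over A = 0.17 mi², depth = V / A = 1.93 in.

d ≈ 1.93 in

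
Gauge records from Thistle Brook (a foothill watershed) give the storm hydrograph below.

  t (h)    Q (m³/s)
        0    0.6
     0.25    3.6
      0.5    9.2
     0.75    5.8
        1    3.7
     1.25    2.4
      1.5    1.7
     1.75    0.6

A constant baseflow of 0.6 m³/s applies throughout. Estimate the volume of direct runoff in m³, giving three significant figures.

V ≈ 20500 m³

Direct-runoff ordinates (Q − Q_b): 0.0, 3.0, 8.6, 5.2, 3.1, 1.8, 1.1, 0.0 m³/s.
ΣQ_DR = 22.80 m³/s.
With Δt = 0.25 h = 900 s, V = ΣQ_DR · Δt = 22.80 × 900 = 20500 m³.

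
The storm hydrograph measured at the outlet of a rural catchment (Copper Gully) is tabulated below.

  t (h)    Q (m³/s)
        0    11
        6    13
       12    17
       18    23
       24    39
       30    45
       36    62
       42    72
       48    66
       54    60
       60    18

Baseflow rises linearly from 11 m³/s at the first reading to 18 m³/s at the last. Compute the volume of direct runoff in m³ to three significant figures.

V ≈ 5.76 × 10^6 m³

Direct-runoff ordinates (Q − Q_b): 0.00, 1.30, 4.60, 9.90, 25.20, 30.50, 46.80, 56.10, 49.40, 42.70, 0.00 m³/s.
ΣQ_DR = 266.5 m³/s.
With Δt = 6 h = 21600 s, V = ΣQ_DR · Δt = 266.5 × 21600 = 5.76 × 10^6 m³.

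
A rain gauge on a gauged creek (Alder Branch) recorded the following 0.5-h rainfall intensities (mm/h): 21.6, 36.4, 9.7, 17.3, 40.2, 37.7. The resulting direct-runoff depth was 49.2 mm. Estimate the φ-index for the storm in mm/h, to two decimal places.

φ ≈ 10.96 mm/h

Only the 5 blocks with intensity above φ contribute runoff: 21.6, 36.4, 17.3, 40.2, 37.7 mm/h.
Σ(I−φ)·Δt = d  ⇒  (21.6+36.4+17.3+40.2+37.7 − 5φ)·0.5 = 49.2
φ = (153.2 − 49.2/0.5) / 5 = 10.96 mm/h.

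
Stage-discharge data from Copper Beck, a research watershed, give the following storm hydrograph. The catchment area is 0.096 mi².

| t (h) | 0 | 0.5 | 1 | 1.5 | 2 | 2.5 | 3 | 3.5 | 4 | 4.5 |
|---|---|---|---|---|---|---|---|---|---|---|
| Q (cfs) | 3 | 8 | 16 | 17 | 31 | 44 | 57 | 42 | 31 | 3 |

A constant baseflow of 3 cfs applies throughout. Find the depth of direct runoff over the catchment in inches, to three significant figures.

Direct runoff: 0.0, 5.0, 13.0, 14.0, 28.0, 41.0, 54.0, 39.0, 28.0, 0.0 cfs; ΣQ_DR = 222.0 cfs.
V = ΣQ_DR · Δt = 222.0 × 1800 s = 3.996 × 10^5 ft³.
Over A = 0.096 mi², depth = V / A = 1.79 in.

d ≈ 1.79 in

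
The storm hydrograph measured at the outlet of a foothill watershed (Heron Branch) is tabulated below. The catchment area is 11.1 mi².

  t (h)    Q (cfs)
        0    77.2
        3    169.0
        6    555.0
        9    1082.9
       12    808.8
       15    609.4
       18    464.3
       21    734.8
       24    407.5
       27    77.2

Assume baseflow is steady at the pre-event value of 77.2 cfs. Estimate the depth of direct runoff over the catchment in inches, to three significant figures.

d ≈ 1.76 in

Direct runoff: 0.0, 91.8, 477.8, 1005.7, 731.6, 532.2, 387.1, 657.6, 330.3, 0.0 cfs; ΣQ_DR = 4214 cfs.
V = ΣQ_DR · Δt = 4214 × 10800 s = 4.551 × 10^7 ft³.
Over A = 11.1 mi², depth = V / A = 1.76 in.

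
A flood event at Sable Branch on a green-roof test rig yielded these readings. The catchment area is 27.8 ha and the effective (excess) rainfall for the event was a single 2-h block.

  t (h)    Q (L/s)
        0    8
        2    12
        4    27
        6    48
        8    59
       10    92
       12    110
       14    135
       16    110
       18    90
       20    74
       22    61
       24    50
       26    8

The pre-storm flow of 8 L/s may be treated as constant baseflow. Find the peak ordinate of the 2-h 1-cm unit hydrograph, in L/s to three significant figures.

U_p ≈ 63.5 L/s

Direct runoff: 0.0, 4.0, 19.0, 40.0, 51.0, 84.0, 102.0, 127.0, 102.0, 82.0, 66.0, 53.0, 42.0, 0.0 L/s; ΣQ_DR = 772.0 L/s, peak = 127.0 L/s.
Runoff depth d = ΣQ_DR·Δt / A = 772.0 × 7200 / (27.8 ha) = 19.99 mm.
The 1-cm UH is the DRH scaled by (10 mm)/d, so U_p = 127.0 × 10/19.99 = 63.5 L/s.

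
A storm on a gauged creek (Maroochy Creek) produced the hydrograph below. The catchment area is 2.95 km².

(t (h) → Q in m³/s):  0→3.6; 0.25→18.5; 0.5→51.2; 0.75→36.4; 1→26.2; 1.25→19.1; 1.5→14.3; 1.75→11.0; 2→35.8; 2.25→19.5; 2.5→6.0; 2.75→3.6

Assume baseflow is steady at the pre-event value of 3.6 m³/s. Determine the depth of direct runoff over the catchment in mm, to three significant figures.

Direct runoff: 0.0, 14.9, 47.6, 32.8, 22.6, 15.5, 10.7, 7.4, 32.2, 15.9, 2.4, 0.0 m³/s; ΣQ_DR = 202.0 m³/s.
V = ΣQ_DR · Δt = 202.0 × 900 s = 1.818 × 10^5 m³.
Over A = 2.95 km², depth = V / A = 61.6 mm.

d ≈ 61.6 mm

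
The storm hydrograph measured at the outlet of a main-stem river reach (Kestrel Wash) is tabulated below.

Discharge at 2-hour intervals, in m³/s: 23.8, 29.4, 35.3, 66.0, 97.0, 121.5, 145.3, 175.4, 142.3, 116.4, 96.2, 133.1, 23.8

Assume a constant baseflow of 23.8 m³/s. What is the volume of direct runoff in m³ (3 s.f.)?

Direct-runoff ordinates (Q − Q_b): 0.0, 5.6, 11.5, 42.2, 73.2, 97.7, 121.5, 151.6, 118.5, 92.6, 72.4, 109.3, 0.0 m³/s.
ΣQ_DR = 896.1 m³/s.
With Δt = 2 h = 7200 s, V = ΣQ_DR · Δt = 896.1 × 7200 = 6.45 × 10^6 m³.

V ≈ 6.45 × 10^6 m³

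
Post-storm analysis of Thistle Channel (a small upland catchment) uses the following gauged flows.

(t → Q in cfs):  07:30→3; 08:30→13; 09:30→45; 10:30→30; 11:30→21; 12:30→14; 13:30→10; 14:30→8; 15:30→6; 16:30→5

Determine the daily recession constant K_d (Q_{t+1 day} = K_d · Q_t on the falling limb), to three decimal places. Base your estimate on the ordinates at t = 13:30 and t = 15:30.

K_d ≈ 0.002

Between t = 13:30 and t = 15:30 the flow falls from 10 to 6 cfs over 2×1 h = 2 h.
Per-interval ratio K = (6/10)^(1/2) = 0.7746; K_d = K^(24/1) = 0.002.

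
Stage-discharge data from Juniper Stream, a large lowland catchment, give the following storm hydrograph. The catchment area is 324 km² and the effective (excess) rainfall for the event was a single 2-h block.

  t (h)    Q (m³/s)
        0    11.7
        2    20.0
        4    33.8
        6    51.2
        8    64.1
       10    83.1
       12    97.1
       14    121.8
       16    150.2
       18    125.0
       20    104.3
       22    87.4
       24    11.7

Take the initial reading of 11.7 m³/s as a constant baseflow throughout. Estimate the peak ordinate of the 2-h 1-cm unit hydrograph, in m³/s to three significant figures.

U_p ≈ 77.0 m³/s

Direct runoff: 0.0, 8.3, 22.1, 39.5, 52.4, 71.4, 85.4, 110.1, 138.5, 113.3, 92.6, 75.7, 0.0 m³/s; ΣQ_DR = 809.3 m³/s, peak = 138.5 m³/s.
Runoff depth d = ΣQ_DR·Δt / A = 809.3 × 7200 / (324 km²) = 17.98 mm.
The 1-cm UH is the DRH scaled by (10 mm)/d, so U_p = 138.5 × 10/17.98 = 77.0 m³/s.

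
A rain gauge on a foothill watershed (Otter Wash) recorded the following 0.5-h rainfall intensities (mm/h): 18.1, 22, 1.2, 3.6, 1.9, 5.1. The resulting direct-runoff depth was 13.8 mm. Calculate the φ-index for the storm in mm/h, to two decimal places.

φ ≈ 6.25 mm/h

Only the 2 blocks with intensity above φ contribute runoff: 18.1, 22 mm/h.
Σ(I−φ)·Δt = d  ⇒  (18.1+22 − 2φ)·0.5 = 13.8
φ = (40.10 − 13.8/0.5) / 2 = 6.25 mm/h.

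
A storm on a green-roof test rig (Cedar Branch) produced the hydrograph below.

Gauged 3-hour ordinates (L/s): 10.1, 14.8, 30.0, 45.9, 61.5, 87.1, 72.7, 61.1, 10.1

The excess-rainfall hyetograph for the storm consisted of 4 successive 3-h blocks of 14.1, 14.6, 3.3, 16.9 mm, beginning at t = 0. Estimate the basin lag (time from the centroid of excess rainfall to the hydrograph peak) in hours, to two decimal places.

t_L ≈ 9.09 h

Centroid of excess rainfall: t_c = Σ P_i·t̄_i / ΣP_i = 5.9110 h (block centres at 1.5, 4.5, 7.5, 10.5 h).
Hydrograph peak occurs at t = 15 h, so basin lag t_L = 15 − 5.9110 = 9.09 h.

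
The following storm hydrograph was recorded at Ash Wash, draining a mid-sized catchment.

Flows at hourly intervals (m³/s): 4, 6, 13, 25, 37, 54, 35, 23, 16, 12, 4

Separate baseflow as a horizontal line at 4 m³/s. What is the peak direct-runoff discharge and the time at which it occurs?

Q_p = 50.0 m³/s at t = 5 h

Subtracting baseflow gives direct-runoff ordinates: 0.0, 2.0, 9.0, 21.0, 33.0, 50.0, 31.0, 19.0, 12.0, 8.0, 0.0 m³/s.
The maximum is 50.0 m³/s, occurring at the reading for t = 5 h.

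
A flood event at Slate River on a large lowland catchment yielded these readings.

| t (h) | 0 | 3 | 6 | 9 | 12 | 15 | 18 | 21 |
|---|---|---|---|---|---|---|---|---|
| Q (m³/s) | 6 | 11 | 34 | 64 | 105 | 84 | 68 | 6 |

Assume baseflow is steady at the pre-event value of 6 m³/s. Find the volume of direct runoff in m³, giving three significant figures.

V ≈ 3.56 × 10^6 m³

Direct-runoff ordinates (Q − Q_b): 0.0, 5.0, 28.0, 58.0, 99.0, 78.0, 62.0, 0.0 m³/s.
ΣQ_DR = 330.0 m³/s.
With Δt = 3 h = 10800 s, V = ΣQ_DR · Δt = 330.0 × 10800 = 3.56 × 10^6 m³.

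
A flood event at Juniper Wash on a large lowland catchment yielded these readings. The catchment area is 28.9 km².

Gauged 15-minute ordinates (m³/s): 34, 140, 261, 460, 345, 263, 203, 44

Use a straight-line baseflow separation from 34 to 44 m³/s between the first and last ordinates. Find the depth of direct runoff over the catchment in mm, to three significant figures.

Direct runoff: 0.00, 104.57, 224.14, 421.71, 305.29, 221.86, 160.43, 0.00 m³/s; ΣQ_DR = 1438 m³/s.
V = ΣQ_DR · Δt = 1438 × 900 s = 1.294 × 10^6 m³.
Over A = 28.9 km², depth = V / A = 44.8 mm.

d ≈ 44.8 mm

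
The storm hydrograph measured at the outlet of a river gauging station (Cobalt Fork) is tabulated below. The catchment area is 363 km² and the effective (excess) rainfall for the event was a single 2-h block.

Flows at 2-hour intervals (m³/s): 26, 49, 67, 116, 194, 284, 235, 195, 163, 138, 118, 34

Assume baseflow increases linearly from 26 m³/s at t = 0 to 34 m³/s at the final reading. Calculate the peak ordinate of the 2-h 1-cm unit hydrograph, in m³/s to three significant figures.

Direct runoff: 0.00, 22.27, 39.55, 87.82, 165.09, 254.36, 204.64, 163.91, 131.18, 105.45, 84.73, 0.00 m³/s; ΣQ_DR = 1259 m³/s, peak = 254.36 m³/s.
Runoff depth d = ΣQ_DR·Δt / A = 1259 × 7200 / (363 km²) = 24.97 mm.
The 1-cm UH is the DRH scaled by (10 mm)/d, so U_p = 254.36 × 10/24.97 = 102 m³/s.

U_p ≈ 102 m³/s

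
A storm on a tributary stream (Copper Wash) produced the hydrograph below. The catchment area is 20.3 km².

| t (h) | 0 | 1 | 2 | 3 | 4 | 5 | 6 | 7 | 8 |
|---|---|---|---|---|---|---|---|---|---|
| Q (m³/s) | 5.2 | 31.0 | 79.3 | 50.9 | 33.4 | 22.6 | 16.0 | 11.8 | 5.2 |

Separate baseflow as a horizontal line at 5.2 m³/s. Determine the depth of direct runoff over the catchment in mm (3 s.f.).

Direct runoff: 0.0, 25.8, 74.1, 45.7, 28.2, 17.4, 10.8, 6.6, 0.0 m³/s; ΣQ_DR = 208.6 m³/s.
V = ΣQ_DR · Δt = 208.6 × 3600 s = 7.510 × 10^5 m³.
Over A = 20.3 km², depth = V / A = 37.0 mm.

d ≈ 37.0 mm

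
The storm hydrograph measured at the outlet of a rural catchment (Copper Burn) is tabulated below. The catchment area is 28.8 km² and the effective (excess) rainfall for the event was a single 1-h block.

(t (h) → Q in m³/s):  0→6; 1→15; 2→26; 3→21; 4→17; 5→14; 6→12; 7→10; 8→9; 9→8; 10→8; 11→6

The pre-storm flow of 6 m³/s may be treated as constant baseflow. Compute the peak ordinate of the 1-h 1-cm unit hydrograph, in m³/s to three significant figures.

U_p ≈ 20.0 m³/s

Direct runoff: 0.0, 9.0, 20.0, 15.0, 11.0, 8.0, 6.0, 4.0, 3.0, 2.0, 2.0, 0.0 m³/s; ΣQ_DR = 80.00 m³/s, peak = 20.0 m³/s.
Runoff depth d = ΣQ_DR·Δt / A = 80.00 × 3600 / (28.8 km²) = 10.00 mm.
The 1-cm UH is the DRH scaled by (10 mm)/d, so U_p = 20.0 × 10/10.00 = 20.0 m³/s.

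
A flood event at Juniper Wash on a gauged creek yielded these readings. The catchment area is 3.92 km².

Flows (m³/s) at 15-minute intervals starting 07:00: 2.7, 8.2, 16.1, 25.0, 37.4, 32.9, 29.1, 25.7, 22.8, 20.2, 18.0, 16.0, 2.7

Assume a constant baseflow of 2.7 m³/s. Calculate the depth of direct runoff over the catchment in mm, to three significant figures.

d ≈ 50.9 mm

Direct runoff: 0.0, 5.5, 13.4, 22.3, 34.7, 30.2, 26.4, 23.0, 20.1, 17.5, 15.3, 13.3, 0.0 m³/s; ΣQ_DR = 221.7 m³/s.
V = ΣQ_DR · Δt = 221.7 × 900 s = 1.995 × 10^5 m³.
Over A = 3.92 km², depth = V / A = 50.9 mm.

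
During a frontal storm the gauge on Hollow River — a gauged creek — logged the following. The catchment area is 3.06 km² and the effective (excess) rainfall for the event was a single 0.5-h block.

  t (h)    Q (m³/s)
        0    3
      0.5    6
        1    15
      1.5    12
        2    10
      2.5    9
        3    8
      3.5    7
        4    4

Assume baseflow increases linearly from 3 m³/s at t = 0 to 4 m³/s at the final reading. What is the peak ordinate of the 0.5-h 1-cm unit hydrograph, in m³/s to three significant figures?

Direct runoff: 0.00, 2.88, 11.75, 8.62, 6.50, 5.38, 4.25, 3.12, 0.00 m³/s; ΣQ_DR = 42.50 m³/s, peak = 11.75 m³/s.
Runoff depth d = ΣQ_DR·Δt / A = 42.50 × 1800 / (3.06 km²) = 25.00 mm.
The 1-cm UH is the DRH scaled by (10 mm)/d, so U_p = 11.75 × 10/25.00 = 4.70 m³/s.

U_p ≈ 4.70 m³/s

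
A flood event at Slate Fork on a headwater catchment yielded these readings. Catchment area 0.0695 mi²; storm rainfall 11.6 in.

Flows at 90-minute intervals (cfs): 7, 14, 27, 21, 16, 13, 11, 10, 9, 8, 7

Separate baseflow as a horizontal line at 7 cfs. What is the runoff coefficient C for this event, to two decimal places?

ΣQ_DR = 66.00 cfs; V = ΣQ_DR·Δt = 3.564 × 10^5 ft³.
Runoff depth d = V / A = 2.207 in.
C = d / P = 2.207 / 11.6 = 0.19.

C ≈ 0.19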